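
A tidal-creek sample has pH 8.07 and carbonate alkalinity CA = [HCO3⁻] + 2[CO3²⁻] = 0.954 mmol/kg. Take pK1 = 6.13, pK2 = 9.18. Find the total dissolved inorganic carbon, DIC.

CA = [HCO3⁻] + 2[CO3²⁻] = (α₁ + 2α₂)·DIC
At pH 8.07: [H⁺]/K1 = 10^-1.94 = 0.011482, K2/[H⁺] = 10^-1.11 = 0.077625
α₁ = 1/(1 + 0.011482 + 0.077625) = 1/1.0891 = 0.9182; α₂ = α₁·K2/[H⁺] = 0.07127
α₁ + 2α₂ = 1.0607
DIC = CA / (α₁ + 2α₂) = 0.954 / 1.0607 = 0.899 mmol/kg

DIC = 0.899 mmol/kg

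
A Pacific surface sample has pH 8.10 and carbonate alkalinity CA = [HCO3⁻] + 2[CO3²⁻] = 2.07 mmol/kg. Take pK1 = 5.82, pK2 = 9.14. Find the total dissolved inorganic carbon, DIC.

CA = [HCO3⁻] + 2[CO3²⁻] = (α₁ + 2α₂)·DIC
At pH 8.10: [H⁺]/K1 = 10^-2.28 = 0.0052481, K2/[H⁺] = 10^-1.04 = 0.091201
α₁ = 1/(1 + 0.0052481 + 0.091201) = 1/1.0964 = 0.9120; α₂ = α₁·K2/[H⁺] = 0.08318
α₁ + 2α₂ = 1.0784
DIC = CA / (α₁ + 2α₂) = 2.07 / 1.0784 = 1.92 mmol/kg

DIC = 1.92 mmol/kg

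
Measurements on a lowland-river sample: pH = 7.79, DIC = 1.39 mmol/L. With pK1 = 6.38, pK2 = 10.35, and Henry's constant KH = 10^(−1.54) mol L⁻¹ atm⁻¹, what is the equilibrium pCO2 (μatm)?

pCO2 = 1800 μatm

α₀ = 1 / (1 + K1/[H⁺] + K1K2/[H⁺]²) = 1 / (1 + 10^+1.41 + 10^-1.15)
   = 1 / (1 + 25.704 + 0.070795) = 1/26.775 = 0.03735
[CO2*] = α₀ × DIC = 0.03735 × 1.39 = 0.05191 mmol/L
pCO2 = [CO2*]/KH = 5.191×10^-5 / 2.884×10^-2 = 1800 μatm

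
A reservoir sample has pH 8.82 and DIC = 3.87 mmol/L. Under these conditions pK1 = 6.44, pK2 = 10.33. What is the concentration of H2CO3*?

α₀ = 1 / (1 + K1/[H⁺] + K1K2/[H⁺]²) = 1 / (1 + 10^+2.38 + 10^+0.87)
   = 1 / (1 + 239.88 + 7.4131) = 1/248.30 = 0.004027
[CO2*] = α₀ × DIC = 0.004027 × 3.87 = 0.0156 mmol/L = 15.6 μmol/L

[CO2*] = 15.6 μmol/L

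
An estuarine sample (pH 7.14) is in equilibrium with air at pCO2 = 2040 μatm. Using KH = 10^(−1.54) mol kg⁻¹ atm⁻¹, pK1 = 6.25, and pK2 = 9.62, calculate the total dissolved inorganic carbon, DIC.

DIC = 0.517 mmol/kg

[CO2*] = KH · pCO2 = 10^(−1.54) × 2040×10^-6 = 5.883×10^-5 mol/kg
α₀ = 1/(1 + K1/[H⁺] + K1K2/[H⁺]²) = 1/(1 + 10^+0.89 + 10^-1.59) = 0.1138
DIC = [CO2*]/α₀ = 5.883×10^-5 / 0.1138 = 0.517 mmol/kg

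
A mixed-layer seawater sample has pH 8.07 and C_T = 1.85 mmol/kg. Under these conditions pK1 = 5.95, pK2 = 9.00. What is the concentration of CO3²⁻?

[CO3²⁻] = 0.193 mmol/kg

α₂ = 1 / (1 + [H⁺]/K2 + [H⁺]²/(K1K2)) = 1 / (1 + 10^+0.93 + 10^-1.19)
   = 1 / (1 + 8.5114 + 0.064565) = 1/9.5759 = 0.1044
[CO3²⁻] = α₂ × DIC = 0.1044 × 1.85 = 0.193 mmol/kg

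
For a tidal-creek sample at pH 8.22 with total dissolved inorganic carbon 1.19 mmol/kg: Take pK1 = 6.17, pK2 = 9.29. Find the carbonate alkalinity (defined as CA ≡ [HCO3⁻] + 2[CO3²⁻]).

CA = 1.27 mmol/kg

CA = [HCO3⁻] + 2[CO3²⁻] = (α₁ + 2α₂)·DIC
At pH 8.22: [H⁺]/K1 = 10^-2.05 = 0.0089125, K2/[H⁺] = 10^-1.07 = 0.085114
α₁ = 1/(1 + 0.0089125 + 0.085114) = 1/1.0940 = 0.9141; α₂ = α₁·K2/[H⁺] = 0.07780
α₁ + 2α₂ = 1.0697
CA = 1.0697 × 1.19 = 1.27 mmol/kg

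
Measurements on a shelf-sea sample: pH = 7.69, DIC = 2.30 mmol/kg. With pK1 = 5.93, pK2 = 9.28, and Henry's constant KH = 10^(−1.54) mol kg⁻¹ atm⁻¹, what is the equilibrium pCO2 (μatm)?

pCO2 = 1330 μatm

α₀ = 1 / (1 + K1/[H⁺] + K1K2/[H⁺]²) = 1 / (1 + 10^+1.76 + 10^+0.17)
   = 1 / (1 + 57.544 + 1.4791) = 1/60.023 = 0.01666
[CO2*] = α₀ × DIC = 0.01666 × 2.30 = 0.03832 mmol/kg
pCO2 = [CO2*]/KH = 3.832×10^-5 / 2.884×10^-2 = 1330 μatm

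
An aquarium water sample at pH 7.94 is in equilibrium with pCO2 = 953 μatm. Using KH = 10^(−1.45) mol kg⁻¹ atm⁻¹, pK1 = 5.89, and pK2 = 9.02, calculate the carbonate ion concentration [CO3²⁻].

[CO3²⁻] = 0.316 mmol/kg

[CO2*] = KH · pCO2 = 10^(−1.45) × 953×10^-6 = 3.381×10^-5 mol/kg
α₀ = 1/(1 + K1/[H⁺] + K1K2/[H⁺]²) = 1/(1 + 10^+2.05 + 10^+0.97) = 0.008161
DIC = [CO2*]/α₀ = 3.381×10^-5 / 0.008161 = 4.143 mmol/kg
[CO3²⁻] = α₂·DIC; α₂ = 0.07616, so [CO3²⁻] = 0.07616 × 4.143 = 0.316 mmol/kg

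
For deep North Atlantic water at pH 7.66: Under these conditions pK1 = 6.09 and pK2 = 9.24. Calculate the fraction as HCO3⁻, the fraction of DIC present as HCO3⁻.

α₁ = 1 / (1 + [H⁺]/K1 + K2/[H⁺]) = 1 / (1 + 10^-1.57 + 10^-1.58)
   = 1 / (1 + 0.026915 + 0.026303) = 1/1.0532 = 0.9495

α₁ = 0.949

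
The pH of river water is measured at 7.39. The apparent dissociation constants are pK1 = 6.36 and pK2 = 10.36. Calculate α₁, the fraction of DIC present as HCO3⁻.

α₁ = 0.914

α₁ = 1 / (1 + [H⁺]/K1 + K2/[H⁺]) = 1 / (1 + 10^-1.03 + 10^-2.97)
   = 1 / (1 + 0.093325 + 0.0010715) = 1/1.0944 = 0.9137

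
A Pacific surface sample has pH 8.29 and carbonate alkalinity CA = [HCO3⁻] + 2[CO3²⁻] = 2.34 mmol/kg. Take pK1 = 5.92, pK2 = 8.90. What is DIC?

DIC = 1.96 mmol/kg

CA = [HCO3⁻] + 2[CO3²⁻] = (α₁ + 2α₂)·DIC
At pH 8.29: [H⁺]/K1 = 10^-2.37 = 0.0042658, K2/[H⁺] = 10^-0.61 = 0.24547
α₁ = 1/(1 + 0.0042658 + 0.24547) = 1/1.2497 = 0.8002; α₂ = α₁·K2/[H⁺] = 0.1964
α₁ + 2α₂ = 1.1930
DIC = CA / (α₁ + 2α₂) = 2.34 / 1.1930 = 1.96 mmol/kg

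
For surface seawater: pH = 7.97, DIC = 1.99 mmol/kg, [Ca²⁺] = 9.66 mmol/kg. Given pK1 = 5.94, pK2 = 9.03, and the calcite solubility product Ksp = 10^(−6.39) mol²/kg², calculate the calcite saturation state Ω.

α₂ = 1 / (1 + [H⁺]/K2 + [H⁺]²/(K1K2)) = 1 / (1 + 10^+1.06 + 10^-0.97)
   = 1 / (1 + 11.482 + 0.10715) = 1/12.589 = 0.07944
[CO3²⁻] = α₂ × DIC = 0.07944 × 1.99 = 0.1581 mmol/kg
Ksp = 10^(−6.39) = 4.074×10^-7
Ω = [Ca²⁺][CO3²⁻]/Ksp = (9.66×10^-3)(1.581×10^-4) / 4.074×10^-7 = 3.75

Ω = 3.75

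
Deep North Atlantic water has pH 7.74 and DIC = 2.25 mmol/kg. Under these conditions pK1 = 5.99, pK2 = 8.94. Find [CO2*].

[CO2*] = 0.0370 mmol/kg

α₀ = 1 / (1 + K1/[H⁺] + K1K2/[H⁺]²) = 1 / (1 + 10^+1.75 + 10^+0.55)
   = 1 / (1 + 56.234 + 3.5481) = 1/60.782 = 0.01645
[CO2*] = α₀ × DIC = 0.01645 × 2.25 = 0.0370 mmol/kg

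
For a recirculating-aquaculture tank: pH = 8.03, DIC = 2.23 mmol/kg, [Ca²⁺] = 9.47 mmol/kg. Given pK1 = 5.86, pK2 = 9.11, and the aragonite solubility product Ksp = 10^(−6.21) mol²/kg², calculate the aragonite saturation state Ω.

Ω = 2.61

α₂ = 1 / (1 + [H⁺]/K2 + [H⁺]²/(K1K2)) = 1 / (1 + 10^+1.08 + 10^-1.09)
   = 1 / (1 + 12.023 + 0.081283) = 1/13.104 = 0.07631
[CO3²⁻] = α₂ × DIC = 0.07631 × 2.23 = 0.1702 mmol/kg
Ksp = 10^(−6.21) = 6.166×10^-7
Ω = [Ca²⁺][CO3²⁻]/Ksp = (9.47×10^-3)(1.702×10^-4) / 6.166×10^-7 = 2.61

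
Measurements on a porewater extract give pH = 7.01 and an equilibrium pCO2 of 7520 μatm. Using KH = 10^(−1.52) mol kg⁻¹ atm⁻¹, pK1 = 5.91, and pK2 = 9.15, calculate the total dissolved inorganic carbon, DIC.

[CO2*] = KH · pCO2 = 10^(−1.52) × 7520×10^-6 = 2.271×10^-4 mol/kg
α₀ = 1/(1 + K1/[H⁺] + K1K2/[H⁺]²) = 1/(1 + 10^+1.10 + 10^-1.04) = 0.07310
DIC = [CO2*]/α₀ = 2.271×10^-4 / 0.07310 = 3.11 mmol/kg

DIC = 3.11 mmol/kg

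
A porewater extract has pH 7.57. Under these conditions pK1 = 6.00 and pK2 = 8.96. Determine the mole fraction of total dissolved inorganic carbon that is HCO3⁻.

α₁ = 1 / (1 + [H⁺]/K1 + K2/[H⁺]) = 1 / (1 + 10^-1.57 + 10^-1.39)
   = 1 / (1 + 0.026915 + 0.040738) = 1/1.0677 = 0.9366

α₁ = 0.937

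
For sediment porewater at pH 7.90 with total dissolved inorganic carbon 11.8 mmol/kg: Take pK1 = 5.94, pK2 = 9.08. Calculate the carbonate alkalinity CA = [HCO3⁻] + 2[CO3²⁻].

CA = [HCO3⁻] + 2[CO3²⁻] = (α₁ + 2α₂)·DIC
At pH 7.90: [H⁺]/K1 = 10^-1.96 = 0.010965, K2/[H⁺] = 10^-1.18 = 0.066069
α₁ = 1/(1 + 0.010965 + 0.066069) = 1/1.0770 = 0.9285; α₂ = α₁·K2/[H⁺] = 0.06134
α₁ + 2α₂ = 1.0512
CA = 1.0512 × 11.8 = 12.4 mmol/kg

CA = 12.4 mmol/kg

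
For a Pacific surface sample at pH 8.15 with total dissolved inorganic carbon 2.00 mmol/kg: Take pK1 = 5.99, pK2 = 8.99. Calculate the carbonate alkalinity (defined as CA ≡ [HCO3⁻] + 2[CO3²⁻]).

CA = [HCO3⁻] + 2[CO3²⁻] = (α₁ + 2α₂)·DIC
At pH 8.15: [H⁺]/K1 = 10^-2.16 = 0.0069183, K2/[H⁺] = 10^-0.84 = 0.14454
α₁ = 1/(1 + 0.0069183 + 0.14454) = 1/1.1515 = 0.8685; α₂ = α₁·K2/[H⁺] = 0.1255
α₁ + 2α₂ = 1.1195
CA = 1.1195 × 2.00 = 2.24 mmol/kg

CA = 2.24 mmol/kg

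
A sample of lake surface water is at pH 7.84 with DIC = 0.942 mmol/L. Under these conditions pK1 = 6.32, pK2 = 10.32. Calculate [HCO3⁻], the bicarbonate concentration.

α₁ = 1 / (1 + [H⁺]/K1 + K2/[H⁺]) = 1 / (1 + 10^-1.52 + 10^-2.48)
   = 1 / (1 + 0.030200 + 0.0033113) = 1/1.0335 = 0.9676
[HCO3⁻] = α₁ × DIC = 0.9676 × 0.942 = 0.911 mmol/L

[HCO3⁻] = 0.911 mmol/L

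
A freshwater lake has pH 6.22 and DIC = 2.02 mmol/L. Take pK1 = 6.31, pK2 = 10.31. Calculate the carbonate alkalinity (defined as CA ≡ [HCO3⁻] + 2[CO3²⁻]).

CA = [HCO3⁻] + 2[CO3²⁻] = (α₁ + 2α₂)·DIC
At pH 6.22: [H⁺]/K1 = 10^0.09 = 1.2303, K2/[H⁺] = 10^-4.09 = 8.1283×10^-5
α₁ = 1/(1 + 1.2303 + 8.1283×10^-5) = 1/2.2304 = 0.4484; α₂ = α₁·K2/[H⁺] = 3.644×10^-5
α₁ + 2α₂ = 0.4484
CA = 0.4484 × 2.02 = 0.906 mmol/L

CA = 0.906 mmol/L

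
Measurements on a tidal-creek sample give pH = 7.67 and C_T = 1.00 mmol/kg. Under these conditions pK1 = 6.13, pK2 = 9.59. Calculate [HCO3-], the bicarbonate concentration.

[HCO3⁻] = 0.961 mmol/kg

α₁ = 1 / (1 + [H⁺]/K1 + K2/[H⁺]) = 1 / (1 + 10^-1.54 + 10^-1.92)
   = 1 / (1 + 0.028840 + 0.012023) = 1/1.0409 = 0.9607
[HCO3⁻] = α₁ × DIC = 0.9607 × 1.00 = 0.961 mmol/kg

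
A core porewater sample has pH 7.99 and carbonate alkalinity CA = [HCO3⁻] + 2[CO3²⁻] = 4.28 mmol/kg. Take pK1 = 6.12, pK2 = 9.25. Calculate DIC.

DIC = 4.12 mmol/kg

CA = [HCO3⁻] + 2[CO3²⁻] = (α₁ + 2α₂)·DIC
At pH 7.99: [H⁺]/K1 = 10^-1.87 = 0.013490, K2/[H⁺] = 10^-1.26 = 0.054954
α₁ = 1/(1 + 0.013490 + 0.054954) = 1/1.0684 = 0.9359; α₂ = α₁·K2/[H⁺] = 0.05143
α₁ + 2α₂ = 1.0388
DIC = CA / (α₁ + 2α₂) = 4.28 / 1.0388 = 4.12 mmol/kg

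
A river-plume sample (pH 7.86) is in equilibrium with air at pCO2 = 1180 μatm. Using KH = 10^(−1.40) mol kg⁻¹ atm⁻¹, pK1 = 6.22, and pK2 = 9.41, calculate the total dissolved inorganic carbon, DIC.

[CO2*] = KH · pCO2 = 10^(−1.40) × 1180×10^-6 = 4.698×10^-5 mol/kg
α₀ = 1/(1 + K1/[H⁺] + K1K2/[H⁺]²) = 1/(1 + 10^+1.64 + 10^+0.09) = 0.02180
DIC = [CO2*]/α₀ = 4.698×10^-5 / 0.02180 = 2.16 mmol/kg

DIC = 2.16 mmol/kg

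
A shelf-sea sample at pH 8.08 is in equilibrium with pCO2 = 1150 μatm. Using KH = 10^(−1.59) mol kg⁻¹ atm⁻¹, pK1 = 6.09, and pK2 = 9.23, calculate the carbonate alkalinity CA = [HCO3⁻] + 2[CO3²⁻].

CA = 3.30 mmol/kg

[CO2*] = KH · pCO2 = 10^(−1.59) × 1150×10^-6 = 2.956×10^-5 mol/kg
α₀ = 1/(1 + K1/[H⁺] + K1K2/[H⁺]²) = 1/(1 + 10^+1.99 + 10^+0.84) = 0.009466
DIC = [CO2*]/α₀ = 2.956×10^-5 / 0.009466 = 3.123 mmol/kg
CA = (α₁ + 2α₂)·DIC = (0.9250 + 2×0.06549) × 3.123 = 3.30 mmol/kg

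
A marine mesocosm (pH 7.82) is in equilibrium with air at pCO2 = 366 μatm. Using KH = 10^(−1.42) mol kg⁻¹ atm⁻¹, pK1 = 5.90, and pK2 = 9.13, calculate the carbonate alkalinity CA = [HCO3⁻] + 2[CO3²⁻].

CA = 1.27 mmol/kg

[CO2*] = KH · pCO2 = 10^(−1.42) × 366×10^-6 = 1.391×10^-5 mol/kg
α₀ = 1/(1 + K1/[H⁺] + K1K2/[H⁺]²) = 1/(1 + 10^+1.92 + 10^+0.61) = 0.01133
DIC = [CO2*]/α₀ = 1.391×10^-5 / 0.01133 = 1.228 mmol/kg
CA = (α₁ + 2α₂)·DIC = (0.9425 + 2×0.04616) × 1.228 = 1.27 mmol/kg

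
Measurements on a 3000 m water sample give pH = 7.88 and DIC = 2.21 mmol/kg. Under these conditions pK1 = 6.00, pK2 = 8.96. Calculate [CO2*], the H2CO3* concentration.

[CO2*] = 0.0266 mmol/kg

α₀ = 1 / (1 + K1/[H⁺] + K1K2/[H⁺]²) = 1 / (1 + 10^+1.88 + 10^+0.80)
   = 1 / (1 + 75.858 + 6.3096) = 1/83.167 = 0.01202
[CO2*] = α₀ × DIC = 0.01202 × 2.21 = 0.0266 mmol/kg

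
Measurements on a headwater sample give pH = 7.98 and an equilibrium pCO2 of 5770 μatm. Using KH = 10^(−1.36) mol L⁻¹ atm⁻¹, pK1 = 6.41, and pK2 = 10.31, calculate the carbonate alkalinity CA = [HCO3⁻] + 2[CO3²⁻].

CA = 9.45 mmol/L

[CO2*] = KH · pCO2 = 10^(−1.36) × 5770×10^-6 = 2.519×10^-4 mol/L
α₀ = 1/(1 + K1/[H⁺] + K1K2/[H⁺]²) = 1/(1 + 10^+1.57 + 10^-0.76) = 0.02609
DIC = [CO2*]/α₀ = 2.519×10^-4 / 0.02609 = 9.653 mmol/L
CA = (α₁ + 2α₂)·DIC = (0.9694 + 2×0.004534) × 9.653 = 9.45 mmol/L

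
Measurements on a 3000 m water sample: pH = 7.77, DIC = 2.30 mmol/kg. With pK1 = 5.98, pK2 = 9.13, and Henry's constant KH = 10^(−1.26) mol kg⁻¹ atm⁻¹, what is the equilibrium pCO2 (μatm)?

α₀ = 1 / (1 + K1/[H⁺] + K1K2/[H⁺]²) = 1 / (1 + 10^+1.79 + 10^+0.43)
   = 1 / (1 + 61.660 + 2.6915) = 1/65.351 = 0.01530
[CO2*] = α₀ × DIC = 0.01530 × 2.30 = 0.03519 mmol/kg
pCO2 = [CO2*]/KH = 3.519×10^-5 / 5.495×10^-2 = 640 μatm

pCO2 = 640 μatm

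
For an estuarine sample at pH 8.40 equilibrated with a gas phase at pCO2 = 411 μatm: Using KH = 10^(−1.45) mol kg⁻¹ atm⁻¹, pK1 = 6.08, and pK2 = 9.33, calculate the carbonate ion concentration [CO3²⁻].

[CO3²⁻] = 0.358 mmol/kg

[CO2*] = KH · pCO2 = 10^(−1.45) × 411×10^-6 = 1.458×10^-5 mol/kg
α₀ = 1/(1 + K1/[H⁺] + K1K2/[H⁺]²) = 1/(1 + 10^+2.32 + 10^+1.39) = 0.004265
DIC = [CO2*]/α₀ = 1.458×10^-5 / 0.004265 = 3.419 mmol/kg
[CO3²⁻] = α₂·DIC; α₂ = 0.1047, so [CO3²⁻] = 0.1047 × 3.419 = 0.358 mmol/kg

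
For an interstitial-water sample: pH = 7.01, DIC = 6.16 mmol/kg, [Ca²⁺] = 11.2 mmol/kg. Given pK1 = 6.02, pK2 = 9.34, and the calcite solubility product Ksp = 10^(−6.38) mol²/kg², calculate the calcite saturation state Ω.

α₂ = 1 / (1 + [H⁺]/K2 + [H⁺]²/(K1K2)) = 1 / (1 + 10^+2.33 + 10^+1.34)
   = 1 / (1 + 213.80 + 21.878) = 1/236.67 = 0.004225
[CO3²⁻] = α₂ × DIC = 0.004225 × 6.16 = 0.02603 mmol/kg
Ksp = 10^(−6.38) = 4.169×10^-7
Ω = [Ca²⁺][CO3²⁻]/Ksp = (11.2×10^-3)(2.603×10^-5) / 4.169×10^-7 = 0.699

Ω = 0.699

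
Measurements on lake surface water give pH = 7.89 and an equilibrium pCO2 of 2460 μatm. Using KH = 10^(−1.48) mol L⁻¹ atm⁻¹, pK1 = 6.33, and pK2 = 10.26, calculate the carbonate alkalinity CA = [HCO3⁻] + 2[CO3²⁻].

CA = 2.98 mmol/L

[CO2*] = KH · pCO2 = 10^(−1.48) × 2460×10^-6 = 8.146×10^-5 mol/L
α₀ = 1/(1 + K1/[H⁺] + K1K2/[H⁺]²) = 1/(1 + 10^+1.56 + 10^-0.81) = 0.02669
DIC = [CO2*]/α₀ = 8.146×10^-5 / 0.02669 = 3.052 mmol/L
CA = (α₁ + 2α₂)·DIC = (0.9692 + 2×0.004134) × 3.052 = 2.98 mmol/L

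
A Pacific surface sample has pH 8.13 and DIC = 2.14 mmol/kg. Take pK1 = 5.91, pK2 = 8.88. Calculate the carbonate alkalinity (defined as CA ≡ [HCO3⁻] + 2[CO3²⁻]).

CA = [HCO3⁻] + 2[CO3²⁻] = (α₁ + 2α₂)·DIC
At pH 8.13: [H⁺]/K1 = 10^-2.22 = 0.0060256, K2/[H⁺] = 10^-0.75 = 0.17783
α₁ = 1/(1 + 0.0060256 + 0.17783) = 1/1.1839 = 0.8447; α₂ = α₁·K2/[H⁺] = 0.1502
α₁ + 2α₂ = 1.1451
CA = 1.1451 × 2.14 = 2.45 mmol/kg

CA = 2.45 mmol/kg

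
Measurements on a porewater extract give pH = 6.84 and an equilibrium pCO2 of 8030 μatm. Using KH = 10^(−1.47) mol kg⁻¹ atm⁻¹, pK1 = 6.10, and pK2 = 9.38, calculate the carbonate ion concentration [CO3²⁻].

[CO2*] = KH · pCO2 = 10^(−1.47) × 8030×10^-6 = 2.721×10^-4 mol/kg
α₀ = 1/(1 + K1/[H⁺] + K1K2/[H⁺]²) = 1/(1 + 10^+0.74 + 10^-1.80) = 0.1536
DIC = [CO2*]/α₀ = 2.721×10^-4 / 0.1536 = 1.772 mmol/kg
[CO3²⁻] = α₂·DIC; α₂ = 0.002434, so [CO3²⁻] = 0.002434 × 1.772 = 0.00431 mmol/kg = 4.31 μmol/kg

[CO3²⁻] = 4.31 μmol/kg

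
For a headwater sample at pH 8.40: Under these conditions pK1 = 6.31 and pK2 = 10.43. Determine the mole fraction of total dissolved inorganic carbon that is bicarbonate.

α₁ = 0.983

α₁ = 1 / (1 + [H⁺]/K1 + K2/[H⁺]) = 1 / (1 + 10^-2.09 + 10^-2.03)
   = 1 / (1 + 0.0081283 + 0.0093325) = 1/1.0175 = 0.9828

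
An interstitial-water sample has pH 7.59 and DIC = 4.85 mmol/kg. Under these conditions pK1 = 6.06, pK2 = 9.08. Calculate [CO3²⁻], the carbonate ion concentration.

[CO3²⁻] = 0.148 mmol/kg

α₂ = 1 / (1 + [H⁺]/K2 + [H⁺]²/(K1K2)) = 1 / (1 + 10^+1.49 + 10^-0.04)
   = 1 / (1 + 30.903 + 0.91201) = 1/32.815 = 0.03047
[CO3²⁻] = α₂ × DIC = 0.03047 × 4.85 = 0.148 mmol/kg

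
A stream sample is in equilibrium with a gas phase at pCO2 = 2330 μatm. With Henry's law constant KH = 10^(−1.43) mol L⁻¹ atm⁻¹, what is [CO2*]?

[CO2*] = 86.6 μmol/L

KH = 10^(−1.43) = 3.715×10^-2 mol L⁻¹ atm⁻¹
[CO2*] = KH · pCO2 = 3.715×10^-2 × 2330×10^-6 atm = 8.66×10^-5 mol/L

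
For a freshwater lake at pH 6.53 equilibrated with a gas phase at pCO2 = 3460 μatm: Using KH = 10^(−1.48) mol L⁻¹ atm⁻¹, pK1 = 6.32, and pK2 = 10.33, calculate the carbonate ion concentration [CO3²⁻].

[CO2*] = KH · pCO2 = 10^(−1.48) × 3460×10^-6 = 1.146×10^-4 mol/L
α₀ = 1/(1 + K1/[H⁺] + K1K2/[H⁺]²) = 1/(1 + 10^+0.21 + 10^-3.59) = 0.3814
DIC = [CO2*]/α₀ = 1.146×10^-4 / 0.3814 = 0.3004 mmol/L
[CO3²⁻] = α₂·DIC; α₂ = 9.803×10^-5, so [CO3²⁻] = 9.803×10^-5 × 0.3004 = 2.94×10^-5 mmol/L = 0.0294 μmol/L

[CO3²⁻] = 0.0294 μmol/L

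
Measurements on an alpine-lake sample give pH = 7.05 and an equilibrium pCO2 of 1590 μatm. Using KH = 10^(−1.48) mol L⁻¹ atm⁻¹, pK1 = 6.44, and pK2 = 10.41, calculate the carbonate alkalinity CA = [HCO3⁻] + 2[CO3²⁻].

CA = 0.215 mmol/L

[CO2*] = KH · pCO2 = 10^(−1.48) × 1590×10^-6 = 5.265×10^-5 mol/L
α₀ = 1/(1 + K1/[H⁺] + K1K2/[H⁺]²) = 1/(1 + 10^+0.61 + 10^-2.75) = 0.1970
DIC = [CO2*]/α₀ = 5.265×10^-5 / 0.1970 = 0.2672 mmol/L
CA = (α₁ + 2α₂)·DIC = (0.8026 + 2×0.0003504) × 0.2672 = 0.215 mmol/L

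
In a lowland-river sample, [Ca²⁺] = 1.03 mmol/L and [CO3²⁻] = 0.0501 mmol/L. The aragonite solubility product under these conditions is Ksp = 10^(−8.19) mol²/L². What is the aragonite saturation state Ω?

Ksp = 10^(−8.19) = 6.457×10^-9
Ω = [Ca²⁺][CO3²⁻]/Ksp = (1.03×10^-3)(0.0501×10^-3) / 6.457×10^-9 = 7.99

Ω = 7.99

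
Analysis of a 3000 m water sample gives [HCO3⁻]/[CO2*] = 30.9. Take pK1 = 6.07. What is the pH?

From K1 = [H⁺][HCO3⁻]/[CO2*]:  pH = pK1 + log₁₀([HCO3⁻]/[CO2*])
log₁₀(30.9) = +1.490
pH = 6.07 + (+1.490) = 7.56

pH = 7.56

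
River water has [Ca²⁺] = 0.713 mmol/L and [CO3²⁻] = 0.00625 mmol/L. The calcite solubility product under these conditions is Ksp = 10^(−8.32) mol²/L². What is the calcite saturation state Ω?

Ksp = 10^(−8.32) = 4.786×10^-9
Ω = [Ca²⁺][CO3²⁻]/Ksp = (0.713×10^-3)(0.00625×10^-3) / 4.786×10^-9 = 0.931

Ω = 0.931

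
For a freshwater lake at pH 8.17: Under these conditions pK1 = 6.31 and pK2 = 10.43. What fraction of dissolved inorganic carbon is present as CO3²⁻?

α₂ = 0.00539

α₂ = 1 / (1 + [H⁺]/K2 + [H⁺]²/(K1K2)) = 1 / (1 + 10^+2.26 + 10^+0.40)
   = 1 / (1 + 181.97 + 2.5119) = 1/185.48 = 0.005391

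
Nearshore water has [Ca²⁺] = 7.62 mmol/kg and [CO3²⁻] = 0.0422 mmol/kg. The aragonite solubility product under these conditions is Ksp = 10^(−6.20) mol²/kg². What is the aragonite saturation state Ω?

Ω = 0.510

Ksp = 10^(−6.20) = 6.310×10^-7
Ω = [Ca²⁺][CO3²⁻]/Ksp = (7.62×10^-3)(0.0422×10^-3) / 6.310×10^-7 = 0.510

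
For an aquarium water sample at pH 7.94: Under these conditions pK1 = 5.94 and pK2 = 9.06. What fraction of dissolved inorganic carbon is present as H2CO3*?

α₀ = 0.00921

α₀ = 1 / (1 + K1/[H⁺] + K1K2/[H⁺]²) = 1 / (1 + 10^+2.00 + 10^+0.88)
   = 1 / (1 + 100.00 + 7.5858) = 1/108.59 = 0.009209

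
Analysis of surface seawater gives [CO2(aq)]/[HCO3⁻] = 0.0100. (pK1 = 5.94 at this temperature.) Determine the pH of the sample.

From K1 = [H⁺][HCO3⁻]/[CO2(aq)]:  pH = pK1 − log₁₀([CO2(aq)]/[HCO3⁻])
log₁₀(0.0100) = -2.000
pH = 5.94 − (-2.000) = 7.94

pH = 7.94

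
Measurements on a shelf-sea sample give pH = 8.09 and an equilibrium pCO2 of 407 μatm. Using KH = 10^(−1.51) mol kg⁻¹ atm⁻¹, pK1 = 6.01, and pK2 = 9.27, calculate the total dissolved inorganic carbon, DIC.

DIC = 1.62 mmol/kg

[CO2*] = KH · pCO2 = 10^(−1.51) × 407×10^-6 = 1.258×10^-5 mol/kg
α₀ = 1/(1 + K1/[H⁺] + K1K2/[H⁺]²) = 1/(1 + 10^+2.08 + 10^+0.90) = 0.007742
DIC = [CO2*]/α₀ = 1.258×10^-5 / 0.007742 = 1.62 mmol/kg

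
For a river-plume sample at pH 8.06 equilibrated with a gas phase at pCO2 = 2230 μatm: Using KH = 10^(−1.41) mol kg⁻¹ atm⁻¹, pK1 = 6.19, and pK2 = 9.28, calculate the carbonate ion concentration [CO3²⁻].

[CO3²⁻] = 0.388 mmol/kg

[CO2*] = KH · pCO2 = 10^(−1.41) × 2230×10^-6 = 8.676×10^-5 mol/kg
α₀ = 1/(1 + K1/[H⁺] + K1K2/[H⁺]²) = 1/(1 + 10^+1.87 + 10^+0.65) = 0.01256
DIC = [CO2*]/α₀ = 8.676×10^-5 / 0.01256 = 6.906 mmol/kg
[CO3²⁻] = α₂·DIC; α₂ = 0.05612, so [CO3²⁻] = 0.05612 × 6.906 = 0.388 mmol/kg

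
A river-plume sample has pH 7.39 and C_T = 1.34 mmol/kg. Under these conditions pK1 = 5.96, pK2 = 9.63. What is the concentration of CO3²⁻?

α₂ = 1 / (1 + [H⁺]/K2 + [H⁺]²/(K1K2)) = 1 / (1 + 10^+2.24 + 10^+0.81)
   = 1 / (1 + 173.78 + 6.4565) = 1/181.24 = 0.005518
[CO3²⁻] = α₂ × DIC = 0.005518 × 1.34 = 0.00739 mmol/kg = 7.39 μmol/kg

[CO3²⁻] = 7.39 μmol/kg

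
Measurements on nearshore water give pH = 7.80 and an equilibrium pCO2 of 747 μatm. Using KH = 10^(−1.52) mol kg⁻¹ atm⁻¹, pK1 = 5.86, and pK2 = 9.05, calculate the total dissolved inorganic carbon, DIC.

[CO2*] = KH · pCO2 = 10^(−1.52) × 747×10^-6 = 2.256×10^-5 mol/kg
α₀ = 1/(1 + K1/[H⁺] + K1K2/[H⁺]²) = 1/(1 + 10^+1.94 + 10^+0.69) = 0.01075
DIC = [CO2*]/α₀ = 2.256×10^-5 / 0.01075 = 2.10 mmol/kg

DIC = 2.10 mmol/kg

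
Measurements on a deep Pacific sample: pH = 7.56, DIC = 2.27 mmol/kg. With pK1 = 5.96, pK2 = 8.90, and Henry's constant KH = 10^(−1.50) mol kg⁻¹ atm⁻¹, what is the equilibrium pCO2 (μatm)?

α₀ = 1 / (1 + K1/[H⁺] + K1K2/[H⁺]²) = 1 / (1 + 10^+1.60 + 10^+0.26)
   = 1 / (1 + 39.811 + 1.8197) = 1/42.630 = 0.02346
[CO2*] = α₀ × DIC = 0.02346 × 2.27 = 0.05325 mmol/kg
pCO2 = [CO2*]/KH = 5.325×10^-5 / 3.162×10^-2 = 1680 μatm

pCO2 = 1680 μatm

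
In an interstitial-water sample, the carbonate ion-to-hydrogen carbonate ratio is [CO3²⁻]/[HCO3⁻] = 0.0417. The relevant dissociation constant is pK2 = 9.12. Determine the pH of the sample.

pH = 7.74

From K2 = [H⁺][CO3²⁻]/[HCO3⁻]:  pH = pK2 + log₁₀([CO3²⁻]/[HCO3⁻])
log₁₀(0.0417) = -1.380
pH = 9.12 + (-1.380) = 7.74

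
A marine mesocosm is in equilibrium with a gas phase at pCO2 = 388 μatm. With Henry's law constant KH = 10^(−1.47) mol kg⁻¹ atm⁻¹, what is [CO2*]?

[CO2*] = 13.1 μmol/kg

KH = 10^(−1.47) = 3.388×10^-2 mol kg⁻¹ atm⁻¹
[CO2*] = KH · pCO2 = 3.388×10^-2 × 388×10^-6 atm = 1.31×10^-5 mol/kg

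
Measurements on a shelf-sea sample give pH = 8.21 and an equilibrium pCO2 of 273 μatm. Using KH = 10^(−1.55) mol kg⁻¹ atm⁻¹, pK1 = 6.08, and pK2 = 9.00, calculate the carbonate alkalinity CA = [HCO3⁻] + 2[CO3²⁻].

[CO2*] = KH · pCO2 = 10^(−1.55) × 273×10^-6 = 7.694×10^-6 mol/kg
α₀ = 1/(1 + K1/[H⁺] + K1K2/[H⁺]²) = 1/(1 + 10^+2.13 + 10^+1.34) = 0.006338
DIC = [CO2*]/α₀ = 7.694×10^-6 / 0.006338 = 1.214 mmol/kg
CA = (α₁ + 2α₂)·DIC = (0.8550 + 2×0.1387) × 1.214 = 1.37 mmol/kg

CA = 1.37 mmol/kg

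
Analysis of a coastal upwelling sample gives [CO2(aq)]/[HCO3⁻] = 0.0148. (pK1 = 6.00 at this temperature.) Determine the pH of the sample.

pH = 7.83

From K1 = [H⁺][HCO3⁻]/[CO2(aq)]:  pH = pK1 − log₁₀([CO2(aq)]/[HCO3⁻])
log₁₀(0.0148) = -1.830
pH = 6.00 − (-1.830) = 7.83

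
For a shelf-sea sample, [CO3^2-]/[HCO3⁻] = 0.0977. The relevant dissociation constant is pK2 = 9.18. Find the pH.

pH = 8.17

From K2 = [H⁺][CO3^2-]/[HCO3⁻]:  pH = pK2 + log₁₀([CO3^2-]/[HCO3⁻])
log₁₀(0.0977) = -1.010
pH = 9.18 + (-1.010) = 8.17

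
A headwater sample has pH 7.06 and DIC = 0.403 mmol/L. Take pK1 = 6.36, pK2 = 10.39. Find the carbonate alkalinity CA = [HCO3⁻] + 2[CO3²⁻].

CA = [HCO3⁻] + 2[CO3²⁻] = (α₁ + 2α₂)·DIC
At pH 7.06: [H⁺]/K1 = 10^-0.70 = 0.19953, K2/[H⁺] = 10^-3.33 = 0.00046774
α₁ = 1/(1 + 0.19953 + 0.00046774) = 1/1.2000 = 0.8333; α₂ = α₁·K2/[H⁺] = 0.0003898
α₁ + 2α₂ = 0.8341
CA = 0.8341 × 0.403 = 0.336 mmol/L

CA = 0.336 mmol/L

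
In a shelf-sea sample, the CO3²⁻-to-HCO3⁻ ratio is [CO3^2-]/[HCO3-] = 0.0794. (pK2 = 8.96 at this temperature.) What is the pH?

From K2 = [H⁺][CO3^2-]/[HCO3-]:  pH = pK2 + log₁₀([CO3^2-]/[HCO3-])
log₁₀(0.0794) = -1.100
pH = 8.96 + (-1.100) = 7.86

pH = 7.86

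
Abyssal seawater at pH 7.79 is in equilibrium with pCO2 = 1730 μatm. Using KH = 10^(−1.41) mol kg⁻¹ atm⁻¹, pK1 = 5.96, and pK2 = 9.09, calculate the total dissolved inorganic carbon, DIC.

[CO2*] = KH · pCO2 = 10^(−1.41) × 1730×10^-6 = 6.730×10^-5 mol/kg
α₀ = 1/(1 + K1/[H⁺] + K1K2/[H⁺]²) = 1/(1 + 10^+1.83 + 10^+0.53) = 0.01389
DIC = [CO2*]/α₀ = 6.730×10^-5 / 0.01389 = 4.85 mmol/kg

DIC = 4.85 mmol/kg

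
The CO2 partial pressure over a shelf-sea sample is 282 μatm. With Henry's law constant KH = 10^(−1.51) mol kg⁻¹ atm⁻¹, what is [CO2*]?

KH = 10^(−1.51) = 3.090×10^-2 mol kg⁻¹ atm⁻¹
[CO2*] = KH · pCO2 = 3.090×10^-2 × 282×10^-6 atm = 8.71×10^-6 mol/kg

[CO2*] = 8.71 μmol/kg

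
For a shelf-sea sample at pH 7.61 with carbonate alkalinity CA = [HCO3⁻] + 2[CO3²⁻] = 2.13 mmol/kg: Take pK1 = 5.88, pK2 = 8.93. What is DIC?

CA = [HCO3⁻] + 2[CO3²⁻] = (α₁ + 2α₂)·DIC
At pH 7.61: [H⁺]/K1 = 10^-1.73 = 0.018621, K2/[H⁺] = 10^-1.32 = 0.047863
α₁ = 1/(1 + 0.018621 + 0.047863) = 1/1.0665 = 0.9377; α₂ = α₁·K2/[H⁺] = 0.04488
α₁ + 2α₂ = 1.0274
DIC = CA / (α₁ + 2α₂) = 2.13 / 1.0274 = 2.07 mmol/kg

DIC = 2.07 mmol/kg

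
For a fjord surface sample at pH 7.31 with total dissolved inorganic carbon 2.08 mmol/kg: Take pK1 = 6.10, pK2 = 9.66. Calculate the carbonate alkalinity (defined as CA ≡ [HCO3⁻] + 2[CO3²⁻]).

CA = 1.97 mmol/kg

CA = [HCO3⁻] + 2[CO3²⁻] = (α₁ + 2α₂)·DIC
At pH 7.31: [H⁺]/K1 = 10^-1.21 = 0.061660, K2/[H⁺] = 10^-2.35 = 0.0044668
α₁ = 1/(1 + 0.061660 + 0.0044668) = 1/1.0661 = 0.9380; α₂ = α₁·K2/[H⁺] = 0.004190
α₁ + 2α₂ = 0.9464
CA = 0.9464 × 2.08 = 1.97 mmol/kg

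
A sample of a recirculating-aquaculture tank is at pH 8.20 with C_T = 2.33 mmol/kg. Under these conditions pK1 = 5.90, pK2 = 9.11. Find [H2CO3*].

[CO2*] = 10.4 μmol/kg

α₀ = 1 / (1 + K1/[H⁺] + K1K2/[H⁺]²) = 1 / (1 + 10^+2.30 + 10^+1.39)
   = 1 / (1 + 199.53 + 24.547) = 1/225.07 = 0.004443
[CO2*] = α₀ × DIC = 0.004443 × 2.33 = 0.0104 mmol/kg = 10.4 μmol/kg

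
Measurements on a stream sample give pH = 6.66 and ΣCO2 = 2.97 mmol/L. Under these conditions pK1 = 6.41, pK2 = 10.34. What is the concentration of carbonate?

[CO3²⁻] = 0.397 μmol/L

α₂ = 1 / (1 + [H⁺]/K2 + [H⁺]²/(K1K2)) = 1 / (1 + 10^+3.68 + 10^+3.43)
   = 1 / (1 + 4786.3 + 2691.5) = 1/7478.8 = 0.0001337
[CO3²⁻] = α₂ × DIC = 0.0001337 × 2.97 = 0.000397 mmol/L = 0.397 μmol/L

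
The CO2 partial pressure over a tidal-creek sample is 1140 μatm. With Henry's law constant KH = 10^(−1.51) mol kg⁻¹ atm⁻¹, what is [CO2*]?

KH = 10^(−1.51) = 3.090×10^-2 mol kg⁻¹ atm⁻¹
[CO2*] = KH · pCO2 = 3.090×10^-2 × 1140×10^-6 atm = 3.52×10^-5 mol/kg

[CO2*] = 35.2 μmol/kg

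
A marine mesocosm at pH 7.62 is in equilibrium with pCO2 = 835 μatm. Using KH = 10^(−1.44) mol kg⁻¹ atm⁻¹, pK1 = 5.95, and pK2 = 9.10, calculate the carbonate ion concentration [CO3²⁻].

[CO3²⁻] = 0.0470 mmol/kg

[CO2*] = KH · pCO2 = 10^(−1.44) × 835×10^-6 = 3.032×10^-5 mol/kg
α₀ = 1/(1 + K1/[H⁺] + K1K2/[H⁺]²) = 1/(1 + 10^+1.67 + 10^+0.19) = 0.02027
DIC = [CO2*]/α₀ = 3.032×10^-5 / 0.02027 = 1.495 mmol/kg
[CO3²⁻] = α₂·DIC; α₂ = 0.03140, so [CO3²⁻] = 0.03140 × 1.495 = 0.0470 mmol/kg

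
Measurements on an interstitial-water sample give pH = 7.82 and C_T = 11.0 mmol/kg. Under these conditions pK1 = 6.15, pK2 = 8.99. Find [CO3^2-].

[CO3²⁻] = 0.683 mmol/kg

α₂ = 1 / (1 + [H⁺]/K2 + [H⁺]²/(K1K2)) = 1 / (1 + 10^+1.17 + 10^-0.50)
   = 1 / (1 + 14.791 + 0.31623) = 1/16.107 = 0.06208
[CO3²⁻] = α₂ × DIC = 0.06208 × 11.0 = 0.683 mmol/kg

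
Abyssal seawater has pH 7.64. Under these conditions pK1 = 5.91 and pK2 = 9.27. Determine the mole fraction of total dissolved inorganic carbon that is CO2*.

α₀ = 1 / (1 + K1/[H⁺] + K1K2/[H⁺]²) = 1 / (1 + 10^+1.73 + 10^+0.10)
   = 1 / (1 + 53.703 + 1.2589) = 1/55.962 = 0.01787

α₀ = 0.0179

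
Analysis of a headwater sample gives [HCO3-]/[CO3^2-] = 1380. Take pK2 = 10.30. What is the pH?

From K2 = [H⁺][CO3^2-]/[HCO3-]:  pH = pK2 − log₁₀([HCO3-]/[CO3^2-])
log₁₀(1380) = +3.140
pH = 10.30 − (+3.140) = 7.16

pH = 7.16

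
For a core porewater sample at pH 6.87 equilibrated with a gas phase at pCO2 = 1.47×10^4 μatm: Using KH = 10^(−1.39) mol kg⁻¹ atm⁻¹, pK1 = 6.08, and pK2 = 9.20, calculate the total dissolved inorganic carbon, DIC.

DIC = 4.31 mmol/kg

[CO2*] = KH · pCO2 = 10^(−1.39) × 1.47×10^4×10^-6 = 5.988×10^-4 mol/kg
α₀ = 1/(1 + K1/[H⁺] + K1K2/[H⁺]²) = 1/(1 + 10^+0.79 + 10^-1.54) = 0.1390
DIC = [CO2*]/α₀ = 5.988×10^-4 / 0.1390 = 4.31 mmol/kg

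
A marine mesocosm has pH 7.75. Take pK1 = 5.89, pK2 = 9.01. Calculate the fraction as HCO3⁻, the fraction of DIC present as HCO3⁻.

α₁ = 0.936

α₁ = 1 / (1 + [H⁺]/K1 + K2/[H⁺]) = 1 / (1 + 10^-1.86 + 10^-1.26)
   = 1 / (1 + 0.013804 + 0.054954) = 1/1.0688 = 0.9357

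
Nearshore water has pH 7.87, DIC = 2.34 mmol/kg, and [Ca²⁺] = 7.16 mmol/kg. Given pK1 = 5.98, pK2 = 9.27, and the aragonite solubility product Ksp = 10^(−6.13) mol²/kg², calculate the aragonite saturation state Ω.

Ω = 0.855

α₂ = 1 / (1 + [H⁺]/K2 + [H⁺]²/(K1K2)) = 1 / (1 + 10^+1.40 + 10^-0.49)
   = 1 / (1 + 25.119 + 0.32359) = 1/26.442 = 0.03782
[CO3²⁻] = α₂ × DIC = 0.03782 × 2.34 = 0.08849 mmol/kg
Ksp = 10^(−6.13) = 7.413×10^-7
Ω = [Ca²⁺][CO3²⁻]/Ksp = (7.16×10^-3)(8.849×10^-5) / 7.413×10^-7 = 0.855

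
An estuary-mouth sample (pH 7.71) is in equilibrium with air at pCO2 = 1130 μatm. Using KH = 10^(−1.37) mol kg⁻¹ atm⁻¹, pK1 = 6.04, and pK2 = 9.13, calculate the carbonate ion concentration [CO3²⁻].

[CO3²⁻] = 0.0857 mmol/kg

[CO2*] = KH · pCO2 = 10^(−1.37) × 1130×10^-6 = 4.820×10^-5 mol/kg
α₀ = 1/(1 + K1/[H⁺] + K1K2/[H⁺]²) = 1/(1 + 10^+1.67 + 10^+0.25) = 0.02018
DIC = [CO2*]/α₀ = 4.820×10^-5 / 0.02018 = 2.389 mmol/kg
[CO3²⁻] = α₂·DIC; α₂ = 0.03589, so [CO3²⁻] = 0.03589 × 2.389 = 0.0857 mmol/kg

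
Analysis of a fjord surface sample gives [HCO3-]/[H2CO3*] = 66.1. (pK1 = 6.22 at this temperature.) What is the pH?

pH = 8.04

From K1 = [H⁺][HCO3-]/[H2CO3*]:  pH = pK1 + log₁₀([HCO3-]/[H2CO3*])
log₁₀(66.1) = +1.820
pH = 6.22 + (+1.820) = 8.04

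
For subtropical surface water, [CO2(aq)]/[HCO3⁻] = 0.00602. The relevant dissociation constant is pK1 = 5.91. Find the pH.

From K1 = [H⁺][HCO3⁻]/[CO2(aq)]:  pH = pK1 − log₁₀([CO2(aq)]/[HCO3⁻])
log₁₀(0.00602) = -2.220
pH = 5.91 − (-2.220) = 8.13

pH = 8.13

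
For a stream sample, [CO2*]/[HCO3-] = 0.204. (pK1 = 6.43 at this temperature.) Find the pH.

From K1 = [H⁺][HCO3-]/[CO2*]:  pH = pK1 − log₁₀([CO2*]/[HCO3-])
log₁₀(0.204) = -0.690
pH = 6.43 − (-0.690) = 7.12

pH = 7.12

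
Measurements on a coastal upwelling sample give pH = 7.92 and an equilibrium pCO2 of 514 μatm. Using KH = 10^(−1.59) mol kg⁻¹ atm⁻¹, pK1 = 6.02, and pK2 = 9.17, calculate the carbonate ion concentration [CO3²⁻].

[CO2*] = KH · pCO2 = 10^(−1.59) × 514×10^-6 = 1.321×10^-5 mol/kg
α₀ = 1/(1 + K1/[H⁺] + K1K2/[H⁺]²) = 1/(1 + 10^+1.90 + 10^+0.65) = 0.01178
DIC = [CO2*]/α₀ = 1.321×10^-5 / 0.01178 = 1.122 mmol/kg
[CO3²⁻] = α₂·DIC; α₂ = 0.05261, so [CO3²⁻] = 0.05261 × 1.122 = 0.0590 mmol/kg

[CO3²⁻] = 0.0590 mmol/kg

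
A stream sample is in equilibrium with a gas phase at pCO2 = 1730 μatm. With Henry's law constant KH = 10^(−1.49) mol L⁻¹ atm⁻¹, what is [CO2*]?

KH = 10^(−1.49) = 3.236×10^-2 mol L⁻¹ atm⁻¹
[CO2*] = KH · pCO2 = 3.236×10^-2 × 1730×10^-6 atm = 5.60×10^-5 mol/L

[CO2*] = 56.0 μmol/L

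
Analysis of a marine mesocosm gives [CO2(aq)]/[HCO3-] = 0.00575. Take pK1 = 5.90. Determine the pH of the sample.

From K1 = [H⁺][HCO3-]/[CO2(aq)]:  pH = pK1 − log₁₀([CO2(aq)]/[HCO3-])
log₁₀(0.00575) = -2.240
pH = 5.90 − (-2.240) = 8.14

pH = 8.14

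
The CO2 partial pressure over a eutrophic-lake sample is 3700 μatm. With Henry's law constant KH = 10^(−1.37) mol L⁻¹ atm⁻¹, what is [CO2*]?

KH = 10^(−1.37) = 4.266×10^-2 mol L⁻¹ atm⁻¹
[CO2*] = KH · pCO2 = 4.266×10^-2 × 3700×10^-6 atm = 1.58×10^-4 mol/L

[CO2*] = 158 μmol/L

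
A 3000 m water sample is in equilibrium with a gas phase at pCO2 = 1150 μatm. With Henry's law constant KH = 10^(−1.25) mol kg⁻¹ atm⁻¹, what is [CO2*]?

KH = 10^(−1.25) = 5.623×10^-2 mol kg⁻¹ atm⁻¹
[CO2*] = KH · pCO2 = 5.623×10^-2 × 1150×10^-6 atm = 6.47×10^-5 mol/kg

[CO2*] = 64.7 μmol/kg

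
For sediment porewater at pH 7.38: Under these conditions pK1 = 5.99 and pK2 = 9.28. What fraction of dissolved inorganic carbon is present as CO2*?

α₀ = 1 / (1 + K1/[H⁺] + K1K2/[H⁺]²) = 1 / (1 + 10^+1.39 + 10^-0.51)
   = 1 / (1 + 24.547 + 0.30903) = 1/25.856 = 0.03868

α₀ = 0.0387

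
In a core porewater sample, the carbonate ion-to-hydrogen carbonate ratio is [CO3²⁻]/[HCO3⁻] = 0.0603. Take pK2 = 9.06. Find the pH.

pH = 7.84

From K2 = [H⁺][CO3²⁻]/[HCO3⁻]:  pH = pK2 + log₁₀([CO3²⁻]/[HCO3⁻])
log₁₀(0.0603) = -1.220
pH = 9.06 + (-1.220) = 7.84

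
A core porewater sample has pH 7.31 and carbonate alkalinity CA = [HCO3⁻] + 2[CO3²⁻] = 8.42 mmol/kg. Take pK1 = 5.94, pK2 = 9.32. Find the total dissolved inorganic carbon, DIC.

DIC = 8.69 mmol/kg

CA = [HCO3⁻] + 2[CO3²⁻] = (α₁ + 2α₂)·DIC
At pH 7.31: [H⁺]/K1 = 10^-1.37 = 0.042658, K2/[H⁺] = 10^-2.01 = 0.0097724
α₁ = 1/(1 + 0.042658 + 0.0097724) = 1/1.0524 = 0.9502; α₂ = α₁·K2/[H⁺] = 0.009286
α₁ + 2α₂ = 0.9688
DIC = CA / (α₁ + 2α₂) = 8.42 / 0.9688 = 8.69 mmol/kg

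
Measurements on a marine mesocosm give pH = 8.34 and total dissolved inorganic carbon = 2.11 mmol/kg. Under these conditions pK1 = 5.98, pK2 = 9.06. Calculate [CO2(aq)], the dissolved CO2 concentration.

[CO2*] = 7.71 μmol/kg

α₀ = 1 / (1 + K1/[H⁺] + K1K2/[H⁺]²) = 1 / (1 + 10^+2.36 + 10^+1.64)
   = 1 / (1 + 229.09 + 43.652) = 1/273.74 = 0.003653
[CO2*] = α₀ × DIC = 0.003653 × 2.11 = 0.00771 mmol/kg = 7.71 μmol/kg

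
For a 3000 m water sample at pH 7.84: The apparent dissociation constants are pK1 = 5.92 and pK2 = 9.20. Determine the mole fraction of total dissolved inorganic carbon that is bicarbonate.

α₁ = 0.947

α₁ = 1 / (1 + [H⁺]/K1 + K2/[H⁺]) = 1 / (1 + 10^-1.92 + 10^-1.36)
   = 1 / (1 + 0.012023 + 0.043652) = 1/1.0557 = 0.9473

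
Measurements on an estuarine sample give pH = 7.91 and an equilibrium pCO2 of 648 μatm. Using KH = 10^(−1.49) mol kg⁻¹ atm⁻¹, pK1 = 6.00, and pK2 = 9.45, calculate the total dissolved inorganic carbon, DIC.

DIC = 1.77 mmol/kg

[CO2*] = KH · pCO2 = 10^(−1.49) × 648×10^-6 = 2.097×10^-5 mol/kg
α₀ = 1/(1 + K1/[H⁺] + K1K2/[H⁺]²) = 1/(1 + 10^+1.91 + 10^+0.37) = 0.01182
DIC = [CO2*]/α₀ = 2.097×10^-5 / 0.01182 = 1.77 mmol/kg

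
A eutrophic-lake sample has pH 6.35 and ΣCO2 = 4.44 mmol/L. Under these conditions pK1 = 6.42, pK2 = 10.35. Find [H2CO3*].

α₀ = 1 / (1 + K1/[H⁺] + K1K2/[H⁺]²) = 1 / (1 + 10^-0.07 + 10^-4.07)
   = 1 / (1 + 0.85114 + 8.5114×10^-5) = 1/1.8512 = 0.5402
[CO2*] = α₀ × DIC = 0.5402 × 4.44 = 2.40 mmol/L

[CO2*] = 2.40 mmol/L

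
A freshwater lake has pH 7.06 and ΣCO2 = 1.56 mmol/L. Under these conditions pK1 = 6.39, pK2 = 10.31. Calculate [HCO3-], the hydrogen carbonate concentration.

α₁ = 1 / (1 + [H⁺]/K1 + K2/[H⁺]) = 1 / (1 + 10^-0.67 + 10^-3.25)
   = 1 / (1 + 0.21380 + 0.00056234) = 1/1.2144 = 0.8235
[HCO3⁻] = α₁ × DIC = 0.8235 × 1.56 = 1.28 mmol/L

[HCO3⁻] = 1.28 mmol/L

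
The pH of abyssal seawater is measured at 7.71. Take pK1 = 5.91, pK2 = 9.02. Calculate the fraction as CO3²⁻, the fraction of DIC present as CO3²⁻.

α₂ = 0.0460

α₂ = 1 / (1 + [H⁺]/K2 + [H⁺]²/(K1K2)) = 1 / (1 + 10^+1.31 + 10^-0.49)
   = 1 / (1 + 20.417 + 0.32359) = 1/21.741 = 0.04600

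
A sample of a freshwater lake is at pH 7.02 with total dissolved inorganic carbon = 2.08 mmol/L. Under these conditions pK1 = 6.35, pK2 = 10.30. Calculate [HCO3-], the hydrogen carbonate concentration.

α₁ = 1 / (1 + [H⁺]/K1 + K2/[H⁺]) = 1 / (1 + 10^-0.67 + 10^-3.28)
   = 1 / (1 + 0.21380 + 0.00052481) = 1/1.2143 = 0.8235
[HCO3⁻] = α₁ × DIC = 0.8235 × 2.08 = 1.71 mmol/L

[HCO3⁻] = 1.71 mmol/L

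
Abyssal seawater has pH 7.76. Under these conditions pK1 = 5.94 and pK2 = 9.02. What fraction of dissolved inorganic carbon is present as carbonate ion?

α₂ = 0.0514

α₂ = 1 / (1 + [H⁺]/K2 + [H⁺]²/(K1K2)) = 1 / (1 + 10^+1.26 + 10^-0.56)
   = 1 / (1 + 18.197 + 0.27542) = 1/19.472 = 0.05135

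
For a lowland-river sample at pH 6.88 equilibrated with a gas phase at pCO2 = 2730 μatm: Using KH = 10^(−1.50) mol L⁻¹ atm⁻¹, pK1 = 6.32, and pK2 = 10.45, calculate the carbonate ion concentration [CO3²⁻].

[CO3²⁻] = 0.0844 μmol/L

[CO2*] = KH · pCO2 = 10^(−1.50) × 2730×10^-6 = 8.633×10^-5 mol/L
α₀ = 1/(1 + K1/[H⁺] + K1K2/[H⁺]²) = 1/(1 + 10^+0.56 + 10^-3.01) = 0.2159
DIC = [CO2*]/α₀ = 8.633×10^-5 / 0.2159 = 0.3999 mmol/L
[CO3²⁻] = α₂·DIC; α₂ = 0.0002110, so [CO3²⁻] = 0.0002110 × 0.3999 = 8.44×10^-5 mmol/L = 0.0844 μmol/L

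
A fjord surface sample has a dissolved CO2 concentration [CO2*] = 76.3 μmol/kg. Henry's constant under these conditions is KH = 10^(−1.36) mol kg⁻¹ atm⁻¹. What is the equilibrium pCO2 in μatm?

pCO2 = 1750 μatm

KH = 10^(−1.36) = 4.365×10^-2 mol kg⁻¹ atm⁻¹
pCO2 = [CO2*]/KH = 76.3×10^-6 / 4.365×10^-2 = 1.75×10^-3 atm = 1750 μatm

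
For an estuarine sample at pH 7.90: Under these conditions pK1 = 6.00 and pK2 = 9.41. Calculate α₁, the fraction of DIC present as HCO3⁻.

α₁ = 0.958

α₁ = 1 / (1 + [H⁺]/K1 + K2/[H⁺]) = 1 / (1 + 10^-1.90 + 10^-1.51)
   = 1 / (1 + 0.012589 + 0.030903) = 1/1.0435 = 0.9583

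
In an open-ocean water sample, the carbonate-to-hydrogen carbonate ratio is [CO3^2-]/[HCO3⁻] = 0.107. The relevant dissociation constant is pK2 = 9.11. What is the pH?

From K2 = [H⁺][CO3^2-]/[HCO3⁻]:  pH = pK2 + log₁₀([CO3^2-]/[HCO3⁻])
log₁₀(0.107) = -0.971
pH = 9.11 + (-0.971) = 8.14

pH = 8.14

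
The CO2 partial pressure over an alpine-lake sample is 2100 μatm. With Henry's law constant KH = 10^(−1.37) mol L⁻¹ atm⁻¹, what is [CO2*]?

[CO2*] = 89.6 μmol/L

KH = 10^(−1.37) = 4.266×10^-2 mol L⁻¹ atm⁻¹
[CO2*] = KH · pCO2 = 4.266×10^-2 × 2100×10^-6 atm = 8.96×10^-5 mol/L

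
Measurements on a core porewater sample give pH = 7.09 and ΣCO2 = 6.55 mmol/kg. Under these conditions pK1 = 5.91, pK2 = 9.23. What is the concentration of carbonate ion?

[CO3²⁻] = 0.0442 mmol/kg

α₂ = 1 / (1 + [H⁺]/K2 + [H⁺]²/(K1K2)) = 1 / (1 + 10^+2.14 + 10^+0.96)
   = 1 / (1 + 138.04 + 9.1201) = 1/148.16 = 0.006750
[CO3²⁻] = α₂ × DIC = 0.006750 × 6.55 = 0.0442 mmol/kg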